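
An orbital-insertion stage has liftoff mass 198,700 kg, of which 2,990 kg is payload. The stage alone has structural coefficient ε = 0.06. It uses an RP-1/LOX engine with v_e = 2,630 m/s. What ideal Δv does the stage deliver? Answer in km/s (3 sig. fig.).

Stage wet mass = m₀ − payload = 198,700 − 2,990 = 195,710 kg.
Stage dry mass = ε × stage wet mass = 0.06 × 195,710 = 11,742.6 kg.
Burnout mass m_f = stage dry + payload = 11,742.6 + 2,990 = 14,732.6 kg.
Δv = v_e · ln(198,700/14,732.6) = 2630.0 × ln(13.49) = 2630.0 × 2.6017 ≈ 6843 m/s.

Δv ≈ 6.84 km/s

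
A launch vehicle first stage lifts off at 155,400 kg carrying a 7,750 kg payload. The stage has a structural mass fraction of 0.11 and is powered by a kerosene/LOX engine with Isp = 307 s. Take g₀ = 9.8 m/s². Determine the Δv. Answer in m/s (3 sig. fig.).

Δv ≈ 5620 m/s

Stage wet mass = m₀ − payload = 155,400 − 7,750 = 147,650 kg.
Stage dry mass = ε × stage wet mass = 0.11 × 147,650 = 16,241.5 kg.
Burnout mass m_f = stage dry + payload = 16,241.5 + 7,750 = 23,991.5 kg.
v_e = Isp · g₀ = 307 × 9.8 = 3008.6 m/s.
Δv = v_e · ln(155,400/23,991.5) = 3008.6 × ln(6.477) = 3008.6 × 1.8683 ≈ 5621 m/s.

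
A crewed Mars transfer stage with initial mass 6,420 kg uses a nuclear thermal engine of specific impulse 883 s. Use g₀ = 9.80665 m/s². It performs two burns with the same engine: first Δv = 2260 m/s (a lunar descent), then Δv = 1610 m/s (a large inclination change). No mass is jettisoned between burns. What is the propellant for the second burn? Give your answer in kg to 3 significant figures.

v_e = Isp · g₀ = 883 × 9.80665 = 8659.3 m/s.
After the first burn: m = 6420 × exp(−2260/8659.3) = 6420 × 0.77029 = 4,945.26 kg.
After the second burn: m = 4,945.26 × exp(−1610/8659.3) = 4,945.26 × 0.83033 = 4,106.2 kg.
Second-burn propellant = 4,945.26 − 4,106.2 = 839.06 kg.

propellant for the second burn ≈ 839 kg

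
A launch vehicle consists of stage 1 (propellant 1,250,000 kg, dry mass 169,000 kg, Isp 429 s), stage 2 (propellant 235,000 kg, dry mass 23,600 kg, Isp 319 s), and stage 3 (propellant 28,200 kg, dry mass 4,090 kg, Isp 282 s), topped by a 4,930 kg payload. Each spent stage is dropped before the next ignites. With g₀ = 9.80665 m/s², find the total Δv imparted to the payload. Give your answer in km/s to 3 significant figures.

Ignition mass of stage 1 = 1,250,000+169,000 + 235,000+23,600 + 28,200+4,090 + 4,930 = 1,714,820 kg.
Stage 1: m₀ = 1,714,820 kg, m_f = 1,714,820 − 1,250,000 = 464,820 kg; Δv = 429×9.80665×ln(3.689) = 4207.1×1.3054 ≈ 5492 m/s.
Stage 2: m₀ = 295,820 kg, m_f = 295,820 − 235,000 = 60,820 kg; Δv = 319×9.80665×ln(4.864) = 3128.3×1.5818 ≈ 4948 m/s.
Stage 3: m₀ = 37,220 kg, m_f = 37,220 − 28,200 = 9,020 kg; Δv = 282×9.80665×ln(4.126) = 2765.5×1.4174 ≈ 3920 m/s.
Total Δv = 5492 + 4948 + 3920 = 14360 m/s.

Δv ≈ 14.4 km/s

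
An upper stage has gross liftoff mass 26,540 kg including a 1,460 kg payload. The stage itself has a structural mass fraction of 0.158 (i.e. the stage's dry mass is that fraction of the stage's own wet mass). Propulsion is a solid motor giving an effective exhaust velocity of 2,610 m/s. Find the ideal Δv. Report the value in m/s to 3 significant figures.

Δv ≈ 4140 m/s

Stage wet mass = m₀ − payload = 26,540 − 1,460 = 25,080 kg.
Stage dry mass = ε × stage wet mass = 0.158 × 25,080 = 3,962.64 kg.
Burnout mass m_f = stage dry + payload = 3,962.64 + 1,460 = 5,422.64 kg.
Δv = v_e · ln(26,540/5,422.64) = 2610.0 × ln(4.894) = 2610.0 × 1.5881 ≈ 4145 m/s.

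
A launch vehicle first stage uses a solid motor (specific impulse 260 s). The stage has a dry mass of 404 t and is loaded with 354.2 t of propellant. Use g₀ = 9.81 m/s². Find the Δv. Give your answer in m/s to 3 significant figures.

v_e = Isp · g₀ = 260 × 9.81 = 2550.6 m/s.
m₀ = m_dry + m_prop = 404 + 354.2 = 758.2 t.
Δv = v_e · ln(m₀/m_f) = 2550.6 × ln(1.877) = 2550.6 × 0.6295 ≈ 1605.7 m/s.

Δv ≈ 1610 m/s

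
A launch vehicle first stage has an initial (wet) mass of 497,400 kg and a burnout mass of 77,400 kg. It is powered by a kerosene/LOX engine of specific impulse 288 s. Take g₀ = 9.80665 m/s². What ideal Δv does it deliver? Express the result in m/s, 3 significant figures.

Δv ≈ 5250 m/s

v_e = Isp · g₀ = 288 × 9.80665 = 2824.3 m/s.
Using Δv = v_e ln(m₀/m_f): Δv = v_e · ln(m₀/m_f) = 2824.3 × ln(6.426) = 2824.3 × 1.8604 ≈ 5254.4 m/s.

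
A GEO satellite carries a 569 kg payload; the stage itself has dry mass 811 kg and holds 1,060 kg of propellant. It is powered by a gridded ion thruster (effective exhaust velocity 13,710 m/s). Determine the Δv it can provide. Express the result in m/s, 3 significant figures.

Δv ≈ 7810 m/s

m₀ = payload + dry + propellant = 569 + 811 + 1,060 = 2,440 kg.
m_f = payload + dry = 569 + 811 = 1,380 kg.
Δv = v_e · ln(m₀/m_f) = 13710.0 × ln(1.768) = 13710.0 × 0.5699 ≈ 7813.5 m/s.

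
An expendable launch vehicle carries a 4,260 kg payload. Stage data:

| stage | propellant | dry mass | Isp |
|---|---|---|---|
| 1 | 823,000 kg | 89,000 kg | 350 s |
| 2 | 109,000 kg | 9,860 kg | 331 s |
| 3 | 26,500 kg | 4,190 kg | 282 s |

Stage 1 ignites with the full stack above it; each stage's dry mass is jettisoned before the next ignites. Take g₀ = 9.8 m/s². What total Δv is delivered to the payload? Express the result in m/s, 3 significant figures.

Δv ≈ 13000 m/s

Ignition mass of stage 1 = 823,000+89,000 + 109,000+9,860 + 26,500+4,190 + 4,260 = 1,065,810 kg.
Stage 1: m₀ = 1,065,810 kg, m_f = 1,065,810 − 823,000 = 242,810 kg; Δv = 350×9.8×ln(4.389) = 3430.0×1.4792 ≈ 5074 m/s.
Stage 2: m₀ = 153,810 kg, m_f = 153,810 − 109,000 = 44,810 kg; Δv = 331×9.8×ln(3.432) = 3243.8×1.2333 ≈ 4001 m/s.
Stage 3: m₀ = 34,950 kg, m_f = 34,950 − 26,500 = 8,450 kg; Δv = 282×9.8×ln(4.136) = 2763.6×1.4198 ≈ 3924 m/s.
Total Δv = 5074 + 4001 + 3924 = 12999 m/s.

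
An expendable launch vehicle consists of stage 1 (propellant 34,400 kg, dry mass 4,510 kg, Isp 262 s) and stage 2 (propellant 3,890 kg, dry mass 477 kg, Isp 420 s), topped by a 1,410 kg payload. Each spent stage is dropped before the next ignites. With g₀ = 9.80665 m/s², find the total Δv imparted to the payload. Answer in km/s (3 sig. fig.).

Δv ≈ 8.38 km/s

Ignition mass of stage 1 = 34,400+4,510 + 3,890+477 + 1,410 = 44,687 kg.
Stage 1: m₀ = 44,687 kg, m_f = 44,687 − 34,400 = 10,287 kg; Δv = 262×9.80665×ln(4.344) = 2569.3×1.4688 ≈ 3774 m/s.
Stage 2: m₀ = 5,777 kg, m_f = 5,777 − 3,890 = 1,887 kg; Δv = 420×9.80665×ln(3.061) = 4118.8×1.1189 ≈ 4609 m/s.
Total Δv = 3774 + 4609 = 8383 m/s.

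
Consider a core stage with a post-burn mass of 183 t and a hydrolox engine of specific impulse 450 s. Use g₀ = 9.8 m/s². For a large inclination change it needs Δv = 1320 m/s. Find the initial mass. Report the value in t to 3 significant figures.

v_e = Isp · g₀ = 450 × 9.8 = 4410.0 m/s.
From the ideal rocket equation, m₀/m_f = exp(Δv / v_e) = exp(1320 / 4410.0) = exp(0.2993) = 1.3489.
m₀ = m_f × 1.3489 = 183 × 1.3489 = 246.849 t.

initial mass ≈ 247 t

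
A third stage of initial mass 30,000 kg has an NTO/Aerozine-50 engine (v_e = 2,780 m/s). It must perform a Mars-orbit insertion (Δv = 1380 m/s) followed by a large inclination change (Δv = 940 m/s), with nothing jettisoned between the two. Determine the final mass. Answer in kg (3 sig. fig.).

After the first burn: m = 30000 × exp(−1380/2780.0) = 30000 × 0.60872 = 18,261.6 kg.
After the second burn: m = 18,261.6 × exp(−940/2780.0) = 18,261.6 × 0.71310 = 13,022.3 kg.

final mass ≈ 13000 kg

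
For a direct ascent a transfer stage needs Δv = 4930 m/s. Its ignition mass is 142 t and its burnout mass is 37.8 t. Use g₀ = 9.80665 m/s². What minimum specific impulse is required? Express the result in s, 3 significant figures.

Isp ≈ 380 s

ln(m₀/m_f) = ln(142000/37800) = ln(3.757) = 1.3235.
v_e = Δv / ln(m₀/m_f) = 4930 / 1.3235 = 3724.9 m/s.
Isp = v_e / g₀ = 3724.9 / 9.80665 = 379.8 s.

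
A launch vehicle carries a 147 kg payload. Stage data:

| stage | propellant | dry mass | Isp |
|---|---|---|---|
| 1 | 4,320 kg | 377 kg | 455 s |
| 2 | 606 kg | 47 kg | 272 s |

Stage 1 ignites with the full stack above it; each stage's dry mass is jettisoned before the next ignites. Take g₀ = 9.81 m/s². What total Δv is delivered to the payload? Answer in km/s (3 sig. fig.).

Δv ≈ 10.7 km/s

Ignition mass of stage 1 = 4,320+377 + 606+47 + 147 = 5,497 kg.
Stage 1: m₀ = 5,497 kg, m_f = 5,497 − 4,320 = 1,177 kg; Δv = 455×9.81×ln(4.67) = 4463.6×1.5412 ≈ 6879 m/s.
Stage 2: m₀ = 800 kg, m_f = 800 − 606 = 194 kg; Δv = 272×9.81×ln(4.124) = 2668.3×1.4168 ≈ 3780 m/s.
Total Δv = 6879 + 3780 = 10659 m/s.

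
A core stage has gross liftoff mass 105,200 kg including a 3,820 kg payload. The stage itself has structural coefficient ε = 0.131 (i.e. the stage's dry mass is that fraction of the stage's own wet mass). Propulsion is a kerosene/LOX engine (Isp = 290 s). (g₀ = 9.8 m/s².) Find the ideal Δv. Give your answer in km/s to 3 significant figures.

Stage wet mass = m₀ − payload = 105,200 − 3,820 = 101,380 kg.
Stage dry mass = ε × stage wet mass = 0.131 × 101,380 = 13,280.8 kg.
Burnout mass m_f = stage dry + payload = 13,280.8 + 3,820 = 17,100.8 kg.
v_e = Isp · g₀ = 290 × 9.8 = 2842.0 m/s.
Using Δv = v_e ln(m₀/m_f): Δv = v_e · ln(105,200/17,100.8) = 2842.0 × ln(6.152) = 2842.0 × 1.8167 ≈ 5163 m/s.

Δv ≈ 5.16 km/s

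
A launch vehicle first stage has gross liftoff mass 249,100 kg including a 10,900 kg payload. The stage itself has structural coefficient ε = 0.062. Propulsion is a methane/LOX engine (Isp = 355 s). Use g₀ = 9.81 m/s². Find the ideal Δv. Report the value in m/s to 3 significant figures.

Δv ≈ 7910 m/s

Stage wet mass = m₀ − payload = 249,100 − 10,900 = 238,200 kg.
Stage dry mass = ε × stage wet mass = 0.062 × 238,200 = 14,768.4 kg.
Burnout mass m_f = stage dry + payload = 14,768.4 + 10,900 = 25,668.4 kg.
v_e = Isp · g₀ = 355 × 9.81 = 3482.6 m/s.
Rocket equation: Δv = v_e · ln(249,100/25,668.4) = 3482.6 × ln(9.705) = 3482.6 × 2.2726 ≈ 7914 m/s.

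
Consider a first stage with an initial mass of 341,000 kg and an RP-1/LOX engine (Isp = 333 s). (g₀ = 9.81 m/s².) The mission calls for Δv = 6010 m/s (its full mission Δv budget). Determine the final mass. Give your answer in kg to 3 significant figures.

v_e = Isp · g₀ = 333 × 9.81 = 3266.7 m/s.
m₀/m_f = exp(Δv / v_e) = exp(6010 / 3266.7) = exp(1.8398) = 6.2950.
m_f = m₀ / 6.2950 = 341,000 / 6.2950 = 54,170 kg.

final mass ≈ 54200 kg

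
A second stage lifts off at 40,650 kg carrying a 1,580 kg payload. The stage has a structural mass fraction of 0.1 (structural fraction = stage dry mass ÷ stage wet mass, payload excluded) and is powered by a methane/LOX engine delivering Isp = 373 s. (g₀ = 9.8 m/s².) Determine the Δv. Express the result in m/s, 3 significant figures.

Δv ≈ 7320 m/s

Stage wet mass = m₀ − payload = 40,650 − 1,580 = 39,070 kg.
Stage dry mass = ε × stage wet mass = 0.1 × 39,070 = 3,907 kg.
Burnout mass m_f = stage dry + payload = 3,907 + 1,580 = 5,487 kg.
v_e = Isp · g₀ = 373 × 9.8 = 3655.4 m/s.
Rocket equation: Δv = v_e · ln(40,650/5,487) = 3655.4 × ln(7.408) = 3655.4 × 2.0026 ≈ 7320 m/s.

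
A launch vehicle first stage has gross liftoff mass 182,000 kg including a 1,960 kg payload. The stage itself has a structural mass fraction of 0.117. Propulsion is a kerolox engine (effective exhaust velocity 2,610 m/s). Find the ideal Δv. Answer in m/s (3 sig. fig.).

Stage wet mass = m₀ − payload = 182,000 − 1,960 = 180,040 kg.
Stage dry mass = ε × stage wet mass = 0.117 × 180,040 = 21,064.7 kg.
Burnout mass m_f = stage dry + payload = 21,064.7 + 1,960 = 23,024.7 kg.
Rocket equation: Δv = v_e · ln(182,000/23,024.7) = 2610.0 × ln(7.905) = 2610.0 × 2.0674 ≈ 5396 m/s.

Δv ≈ 5400 m/s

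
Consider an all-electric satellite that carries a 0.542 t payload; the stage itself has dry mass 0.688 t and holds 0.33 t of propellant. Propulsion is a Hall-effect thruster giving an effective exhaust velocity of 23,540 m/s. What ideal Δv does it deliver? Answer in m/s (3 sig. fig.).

Δv ≈ 5590 m/s

m₀ = payload + dry + propellant = 0.542 + 0.688 + 0.33 = 1.56 t.
m_f = payload + dry = 0.542 + 0.688 = 1.23 t.
Δv = v_e · ln(m₀/m_f) = 23540.0 × ln(1.268) = 23540.0 × 0.2377 ≈ 5594.8 m/s.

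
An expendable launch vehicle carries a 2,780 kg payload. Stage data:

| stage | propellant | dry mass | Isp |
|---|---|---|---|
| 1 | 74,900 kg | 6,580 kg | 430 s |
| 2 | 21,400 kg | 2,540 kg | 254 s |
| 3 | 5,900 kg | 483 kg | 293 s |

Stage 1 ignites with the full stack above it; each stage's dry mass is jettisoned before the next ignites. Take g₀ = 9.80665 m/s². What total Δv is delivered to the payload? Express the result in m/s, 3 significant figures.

Δv ≈ 10000 m/s

Ignition mass of stage 1 = 74,900+6,580 + 21,400+2,540 + 5,900+483 + 2,780 = 114,583 kg.
Stage 1: m₀ = 114,583 kg, m_f = 114,583 − 74,900 = 39,683 kg; Δv = 430×9.80665×ln(2.887) = 4216.9×1.0604 ≈ 4471 m/s.
Stage 2: m₀ = 33,103 kg, m_f = 33,103 − 21,400 = 11,703 kg; Δv = 254×9.80665×ln(2.829) = 2490.9×1.0398 ≈ 2590 m/s.
Stage 3: m₀ = 9,163 kg, m_f = 9,163 − 5,900 = 3,263 kg; Δv = 293×9.80665×ln(2.808) = 2873.3×1.0325 ≈ 2967 m/s.
Total Δv = 4471 + 2590 + 2967 = 10028 m/s.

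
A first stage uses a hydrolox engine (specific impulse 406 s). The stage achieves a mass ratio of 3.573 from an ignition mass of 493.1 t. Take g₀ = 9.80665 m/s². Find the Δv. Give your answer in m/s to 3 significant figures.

v_e = Isp · g₀ = 406 × 9.80665 = 3981.5 m/s.
By the Tsiolkovsky rocket equation, Δv = v_e · ln(3.573) = 3981.5 × 1.2734 ≈ 5070.1 m/s.

Δv ≈ 5070 m/s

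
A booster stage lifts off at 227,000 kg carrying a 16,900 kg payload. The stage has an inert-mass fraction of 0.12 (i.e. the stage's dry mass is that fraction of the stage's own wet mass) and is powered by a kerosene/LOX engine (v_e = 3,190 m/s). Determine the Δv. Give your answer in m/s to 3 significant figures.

Δv ≈ 5370 m/s

Stage wet mass = m₀ − payload = 227,000 − 16,900 = 210,100 kg.
Stage dry mass = ε × stage wet mass = 0.12 × 210,100 = 25,212 kg.
Burnout mass m_f = stage dry + payload = 25,212 + 16,900 = 42,112 kg.
Rocket equation: Δv = v_e · ln(227,000/42,112) = 3190.0 × ln(5.39) = 3190.0 × 1.6846 ≈ 5374 m/s.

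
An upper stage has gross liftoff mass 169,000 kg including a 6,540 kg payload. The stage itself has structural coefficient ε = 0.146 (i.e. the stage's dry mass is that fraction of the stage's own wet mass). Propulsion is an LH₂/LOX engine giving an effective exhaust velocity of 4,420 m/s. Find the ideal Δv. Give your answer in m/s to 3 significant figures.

Stage wet mass = m₀ − payload = 169,000 − 6,540 = 162,460 kg.
Stage dry mass = ε × stage wet mass = 0.146 × 162,460 = 23,719.2 kg.
Burnout mass m_f = stage dry + payload = 23,719.2 + 6,540 = 30,259.2 kg.
Δv = v_e · ln(169,000/30,259.2) = 4420.0 × ln(5.585) = 4420.0 × 1.7201 ≈ 7603 m/s.

Δv ≈ 7600 m/s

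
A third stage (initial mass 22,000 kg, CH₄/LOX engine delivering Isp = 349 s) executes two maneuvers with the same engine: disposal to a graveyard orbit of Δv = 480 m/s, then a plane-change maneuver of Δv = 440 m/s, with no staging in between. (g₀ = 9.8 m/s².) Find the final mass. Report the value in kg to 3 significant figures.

v_e = Isp · g₀ = 349 × 9.8 = 3420.2 m/s.
After the first burn: m = 22000 × exp(−480/3420.2) = 22000 × 0.86906 = 19,119.3 kg.
After the second burn: m = 19,119.3 × exp(−440/3420.2) = 19,119.3 × 0.87928 = 16,811.2 kg.

final mass ≈ 16800 kg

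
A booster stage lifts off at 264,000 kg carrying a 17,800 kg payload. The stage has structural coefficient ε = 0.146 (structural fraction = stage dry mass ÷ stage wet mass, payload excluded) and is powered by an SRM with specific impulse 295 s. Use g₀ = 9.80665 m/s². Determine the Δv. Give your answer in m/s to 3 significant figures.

Stage wet mass = m₀ − payload = 264,000 − 17,800 = 246,200 kg.
Stage dry mass = ε × stage wet mass = 0.146 × 246,200 = 35,945.2 kg.
Burnout mass m_f = stage dry + payload = 35,945.2 + 17,800 = 53,745.2 kg.
v_e = Isp · g₀ = 295 × 9.80665 = 2893.0 m/s.
By the Tsiolkovsky rocket equation, Δv = v_e · ln(264,000/53,745.2) = 2893.0 × ln(4.912) = 2893.0 × 1.5917 ≈ 4605 m/s.

Δv ≈ 4600 m/s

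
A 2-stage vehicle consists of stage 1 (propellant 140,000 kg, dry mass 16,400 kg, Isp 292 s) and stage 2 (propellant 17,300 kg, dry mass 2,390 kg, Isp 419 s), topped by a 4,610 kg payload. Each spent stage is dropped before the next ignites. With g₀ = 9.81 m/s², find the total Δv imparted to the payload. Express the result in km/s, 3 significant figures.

Ignition mass of stage 1 = 140,000+16,400 + 17,300+2,390 + 4,610 = 180,700 kg.
Stage 1: m₀ = 180,700 kg, m_f = 180,700 − 140,000 = 40,700 kg; Δv = 292×9.81×ln(4.44) = 2864.5×1.4906 ≈ 4270 m/s.
Stage 2: m₀ = 24,300 kg, m_f = 24,300 − 17,300 = 7,000 kg; Δv = 419×9.81×ln(3.471) = 4110.4×1.2446 ≈ 5116 m/s.
Total Δv = 4270 + 5116 = 9386 m/s.

Δv ≈ 9.39 km/s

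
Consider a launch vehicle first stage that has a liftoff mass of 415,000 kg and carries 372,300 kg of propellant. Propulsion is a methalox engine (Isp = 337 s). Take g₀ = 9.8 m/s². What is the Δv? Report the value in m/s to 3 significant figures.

v_e = Isp · g₀ = 337 × 9.8 = 3302.6 m/s.
m_f = m₀ − m_prop = 415,000 − 372,300 = 42,700 kg.
Using Δv = v_e ln(m₀/m_f): Δv = v_e · ln(m₀/m_f) = 3302.6 × ln(9.719) = 3302.6 × 2.2741 ≈ 7510.4 m/s.

Δv ≈ 7510 m/s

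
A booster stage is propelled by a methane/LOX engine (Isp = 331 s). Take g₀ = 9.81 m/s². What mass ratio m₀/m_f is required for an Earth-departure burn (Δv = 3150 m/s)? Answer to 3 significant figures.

mass ratio ≈ 2.64

v_e = Isp · g₀ = 331 × 9.81 = 3247.1 m/s.
m₀/m_f = exp(Δv / v_e) = exp(3150 / 3247.1) = exp(0.9701) = 2.6382.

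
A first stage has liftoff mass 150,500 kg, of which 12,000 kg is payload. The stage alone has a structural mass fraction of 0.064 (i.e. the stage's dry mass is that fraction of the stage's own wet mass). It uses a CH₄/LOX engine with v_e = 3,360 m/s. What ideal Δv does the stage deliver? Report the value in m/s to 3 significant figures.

Δv ≈ 6640 m/s

Stage wet mass = m₀ − payload = 150,500 − 12,000 = 138,500 kg.
Stage dry mass = ε × stage wet mass = 0.064 × 138,500 = 8,864 kg.
Burnout mass m_f = stage dry + payload = 8,864 + 12,000 = 20,864 kg.
Using Δv = v_e ln(m₀/m_f): Δv = v_e · ln(150,500/20,864) = 3360.0 × ln(7.213) = 3360.0 × 1.9759 ≈ 6639 m/s.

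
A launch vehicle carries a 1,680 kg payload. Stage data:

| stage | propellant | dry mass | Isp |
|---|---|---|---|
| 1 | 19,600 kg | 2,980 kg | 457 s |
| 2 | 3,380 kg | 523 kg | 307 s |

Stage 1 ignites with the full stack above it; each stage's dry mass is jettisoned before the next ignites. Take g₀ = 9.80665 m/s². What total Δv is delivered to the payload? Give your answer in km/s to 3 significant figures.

Δv ≈ 8.14 km/s

Ignition mass of stage 1 = 19,600+2,980 + 3,380+523 + 1,680 = 28,163 kg.
Stage 1: m₀ = 28,163 kg, m_f = 28,163 − 19,600 = 8,563 kg; Δv = 457×9.80665×ln(3.289) = 4481.6×1.1906 ≈ 5336 m/s.
Stage 2: m₀ = 5,583 kg, m_f = 5,583 − 3,380 = 2,203 kg; Δv = 307×9.80665×ln(2.534) = 3010.6×0.9299 ≈ 2800 m/s.
Total Δv = 5336 + 2800 = 8136 m/s.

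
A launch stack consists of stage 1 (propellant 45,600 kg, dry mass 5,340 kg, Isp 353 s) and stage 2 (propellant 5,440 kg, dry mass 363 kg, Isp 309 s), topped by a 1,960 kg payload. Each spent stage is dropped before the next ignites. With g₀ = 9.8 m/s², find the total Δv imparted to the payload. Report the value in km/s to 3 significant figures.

Δv ≈ 8.84 km/s

Ignition mass of stage 1 = 45,600+5,340 + 5,440+363 + 1,960 = 58,703 kg.
Stage 1: m₀ = 58,703 kg, m_f = 58,703 − 45,600 = 13,103 kg; Δv = 353×9.8×ln(4.48) = 3459.4×1.4996 ≈ 5188 m/s.
Stage 2: m₀ = 7,763 kg, m_f = 7,763 − 5,440 = 2,323 kg; Δv = 309×9.8×ln(3.342) = 3028.2×1.2065 ≈ 3654 m/s.
Total Δv = 5188 + 3654 = 8842 m/s.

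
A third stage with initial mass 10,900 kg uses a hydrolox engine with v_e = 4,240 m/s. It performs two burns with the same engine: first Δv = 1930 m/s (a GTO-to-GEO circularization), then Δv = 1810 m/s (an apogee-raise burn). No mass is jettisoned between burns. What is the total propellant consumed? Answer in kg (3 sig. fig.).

After the first burn: m = 10900 × exp(−1930/4240.0) = 10900 × 0.63433 = 6,914.2 kg.
After the second burn: m = 6,914.2 × exp(−1810/4240.0) = 6,914.2 × 0.65254 = 4,511.79 kg.
Total propellant = m₀ − m_final = 10900 − 4,511.79 = 6,388.21 kg.

total propellant consumed ≈ 6390 kg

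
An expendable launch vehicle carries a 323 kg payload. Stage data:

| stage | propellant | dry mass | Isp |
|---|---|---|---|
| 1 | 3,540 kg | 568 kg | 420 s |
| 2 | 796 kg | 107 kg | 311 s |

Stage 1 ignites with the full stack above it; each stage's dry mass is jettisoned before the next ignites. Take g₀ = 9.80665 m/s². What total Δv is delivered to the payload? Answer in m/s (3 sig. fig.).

Ignition mass of stage 1 = 3,540+568 + 796+107 + 323 = 5,334 kg.
Stage 1: m₀ = 5,334 kg, m_f = 5,334 − 3,540 = 1,794 kg; Δv = 420×9.80665×ln(2.973) = 4118.8×1.0897 ≈ 4488 m/s.
Stage 2: m₀ = 1,226 kg, m_f = 1,226 − 796 = 430 kg; Δv = 311×9.80665×ln(2.851) = 3049.9×1.0477 ≈ 3195 m/s.
Total Δv = 4488 + 3195 = 7683 m/s.

Δv ≈ 7680 m/s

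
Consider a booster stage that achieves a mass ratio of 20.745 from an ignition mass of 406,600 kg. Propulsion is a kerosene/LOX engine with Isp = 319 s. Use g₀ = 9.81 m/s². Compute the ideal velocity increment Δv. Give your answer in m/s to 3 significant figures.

Δv ≈ 9490 m/s

v_e = Isp · g₀ = 319 × 9.81 = 3129.4 m/s.
Rocket equation: Δv = v_e · ln(20.745) = 3129.4 × 3.0323 ≈ 9489.3 m/s.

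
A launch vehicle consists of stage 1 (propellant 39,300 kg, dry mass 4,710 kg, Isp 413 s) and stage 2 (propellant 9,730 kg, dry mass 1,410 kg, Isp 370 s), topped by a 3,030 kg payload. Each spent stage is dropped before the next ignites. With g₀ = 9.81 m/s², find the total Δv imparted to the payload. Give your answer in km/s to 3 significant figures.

Δv ≈ 8.77 km/s

Ignition mass of stage 1 = 39,300+4,710 + 9,730+1,410 + 3,030 = 58,180 kg.
Stage 1: m₀ = 58,180 kg, m_f = 58,180 − 39,300 = 18,880 kg; Δv = 413×9.81×ln(3.082) = 4051.5×1.1254 ≈ 4560 m/s.
Stage 2: m₀ = 14,170 kg, m_f = 14,170 − 9,730 = 4,440 kg; Δv = 370×9.81×ln(3.191) = 3629.7×1.1605 ≈ 4212 m/s.
Total Δv = 4560 + 4212 = 8772 m/s.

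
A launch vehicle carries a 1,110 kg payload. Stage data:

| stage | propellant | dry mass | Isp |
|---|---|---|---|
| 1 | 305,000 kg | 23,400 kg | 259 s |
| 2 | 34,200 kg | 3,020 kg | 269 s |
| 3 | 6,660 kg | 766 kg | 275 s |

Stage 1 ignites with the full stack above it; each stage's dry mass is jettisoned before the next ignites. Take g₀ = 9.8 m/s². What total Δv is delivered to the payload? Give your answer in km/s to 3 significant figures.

Ignition mass of stage 1 = 305,000+23,400 + 34,200+3,020 + 6,660+766 + 1,110 = 374,156 kg.
Stage 1: m₀ = 374,156 kg, m_f = 374,156 − 305,000 = 69,156 kg; Δv = 259×9.8×ln(5.41) = 2538.2×1.6883 ≈ 4285 m/s.
Stage 2: m₀ = 45,756 kg, m_f = 45,756 − 34,200 = 11,556 kg; Δv = 269×9.8×ln(3.96) = 2636.2×1.3761 ≈ 3628 m/s.
Stage 3: m₀ = 8,536 kg, m_f = 8,536 − 6,660 = 1,876 kg; Δv = 275×9.8×ln(4.55) = 2695.0×1.5152 ≈ 4083 m/s.
Total Δv = 4285 + 3628 + 4083 = 11996 m/s.

Δv ≈ 12.0 km/s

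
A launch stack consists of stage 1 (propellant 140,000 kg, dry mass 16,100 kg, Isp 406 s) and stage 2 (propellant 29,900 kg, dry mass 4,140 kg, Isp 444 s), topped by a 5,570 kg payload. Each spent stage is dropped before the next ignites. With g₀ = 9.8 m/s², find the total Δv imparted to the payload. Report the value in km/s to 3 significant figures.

Ignition mass of stage 1 = 140,000+16,100 + 29,900+4,140 + 5,570 = 195,710 kg.
Stage 1: m₀ = 195,710 kg, m_f = 195,710 − 140,000 = 55,710 kg; Δv = 406×9.8×ln(3.513) = 3978.8×1.2565 ≈ 4999 m/s.
Stage 2: m₀ = 39,610 kg, m_f = 39,610 − 29,900 = 9,710 kg; Δv = 444×9.8×ln(4.079) = 4351.2×1.4059 ≈ 6117 m/s.
Total Δv = 4999 + 6117 = 11116 m/s.

Δv ≈ 11.1 km/s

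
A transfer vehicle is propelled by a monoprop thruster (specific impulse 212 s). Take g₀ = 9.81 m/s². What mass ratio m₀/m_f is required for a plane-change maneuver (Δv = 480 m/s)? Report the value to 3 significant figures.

mass ratio ≈ 1.26

v_e = Isp · g₀ = 212 × 9.81 = 2079.7 m/s.
By the Tsiolkovsky rocket equation, m₀/m_f = exp(Δv / v_e) = exp(480 / 2079.7) = exp(0.2308) = 1.2596.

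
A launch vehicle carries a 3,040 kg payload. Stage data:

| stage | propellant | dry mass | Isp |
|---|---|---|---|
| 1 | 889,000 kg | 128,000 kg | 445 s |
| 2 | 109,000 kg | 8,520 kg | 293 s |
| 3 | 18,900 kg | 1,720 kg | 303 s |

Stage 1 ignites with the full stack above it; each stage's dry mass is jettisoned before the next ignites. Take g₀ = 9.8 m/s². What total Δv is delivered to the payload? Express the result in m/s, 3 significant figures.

Δv ≈ 15400 m/s

Ignition mass of stage 1 = 889,000+128,000 + 109,000+8,520 + 18,900+1,720 + 3,040 = 1,158,180 kg.
Stage 1: m₀ = 1,158,180 kg, m_f = 1,158,180 − 889,000 = 269,180 kg; Δv = 445×9.8×ln(4.303) = 4361.0×1.4592 ≈ 6364 m/s.
Stage 2: m₀ = 141,180 kg, m_f = 141,180 − 109,000 = 32,180 kg; Δv = 293×9.8×ln(4.387) = 2871.4×1.4787 ≈ 4246 m/s.
Stage 3: m₀ = 23,660 kg, m_f = 23,660 − 18,900 = 4,760 kg; Δv = 303×9.8×ln(4.971) = 2969.4×1.6035 ≈ 4762 m/s.
Total Δv = 6364 + 4246 + 4762 = 15372 m/s.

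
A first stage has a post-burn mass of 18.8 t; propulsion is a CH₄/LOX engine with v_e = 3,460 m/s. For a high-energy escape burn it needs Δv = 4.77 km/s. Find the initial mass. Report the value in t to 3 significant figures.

From the ideal rocket equation, m₀/m_f = exp(Δv / v_e) = exp(4770 / 3460.0) = exp(1.3786) = 3.9694.
m₀ = m_f × 3.9694 = 18.8 × 3.9694 = 74.6247 t.

initial mass ≈ 74.6 t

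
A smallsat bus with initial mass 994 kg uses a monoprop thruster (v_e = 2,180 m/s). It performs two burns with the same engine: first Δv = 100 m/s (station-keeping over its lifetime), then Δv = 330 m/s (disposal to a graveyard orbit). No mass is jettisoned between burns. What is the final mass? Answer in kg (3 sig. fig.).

After the first burn: m = 994 × exp(−100/2180.0) = 994 × 0.95516 = 949.429 kg.
After the second burn: m = 949.429 × exp(−330/2180.0) = 949.429 × 0.85952 = 816.053 kg.

final mass ≈ 816 kg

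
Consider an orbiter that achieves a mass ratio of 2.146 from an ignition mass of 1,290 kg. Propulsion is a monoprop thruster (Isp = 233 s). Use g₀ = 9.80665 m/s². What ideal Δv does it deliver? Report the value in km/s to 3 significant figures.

Δv ≈ 1.74 km/s

v_e = Isp · g₀ = 233 × 9.80665 = 2284.9 m/s.
Using Δv = v_e ln(m₀/m_f): Δv = v_e · ln(2.146) = 2284.9 × 0.7636 ≈ 1744.8 m/s.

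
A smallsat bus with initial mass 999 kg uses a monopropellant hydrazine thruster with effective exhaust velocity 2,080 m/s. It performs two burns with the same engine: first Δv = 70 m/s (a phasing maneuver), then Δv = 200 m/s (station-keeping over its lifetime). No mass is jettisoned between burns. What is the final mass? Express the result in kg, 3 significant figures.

final mass ≈ 877 kg

After the first burn: m = 999 × exp(−70/2080.0) = 999 × 0.96691 = 965.943 kg.
After the second burn: m = 965.943 × exp(−200/2080.0) = 965.943 × 0.90832 = 877.385 kg.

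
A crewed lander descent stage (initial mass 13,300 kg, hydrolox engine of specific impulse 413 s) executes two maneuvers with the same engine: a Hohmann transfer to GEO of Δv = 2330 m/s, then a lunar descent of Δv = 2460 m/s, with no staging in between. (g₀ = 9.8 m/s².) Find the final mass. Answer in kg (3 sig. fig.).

final mass ≈ 4070 kg

v_e = Isp · g₀ = 413 × 9.8 = 4047.4 m/s.
After the first burn: m = 13300 × exp(−2330/4047.4) = 13300 × 0.56232 = 7,478.86 kg.
After the second burn: m = 7,478.86 × exp(−2460/4047.4) = 7,478.86 × 0.54455 = 4,072.61 kg.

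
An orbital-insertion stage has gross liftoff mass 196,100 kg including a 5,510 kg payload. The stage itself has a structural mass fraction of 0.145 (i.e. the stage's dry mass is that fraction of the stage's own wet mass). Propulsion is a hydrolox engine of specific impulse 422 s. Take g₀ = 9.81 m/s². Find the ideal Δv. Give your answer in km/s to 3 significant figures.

Stage wet mass = m₀ − payload = 196,100 − 5,510 = 190,590 kg.
Stage dry mass = ε × stage wet mass = 0.145 × 190,590 = 27,635.6 kg.
Burnout mass m_f = stage dry + payload = 27,635.6 + 5,510 = 33,145.6 kg.
v_e = Isp · g₀ = 422 × 9.81 = 4139.8 m/s.
Rocket equation: Δv = v_e · ln(196,100/33,145.6) = 4139.8 × ln(5.916) = 4139.8 × 1.7777 ≈ 7359 m/s.

Δv ≈ 7.36 km/s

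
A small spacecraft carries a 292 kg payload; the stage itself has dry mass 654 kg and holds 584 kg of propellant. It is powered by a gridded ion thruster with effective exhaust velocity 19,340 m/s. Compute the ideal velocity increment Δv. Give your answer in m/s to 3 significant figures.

m₀ = payload + dry + propellant = 292 + 654 + 584 = 1,530 kg.
m_f = payload + dry = 292 + 654 = 946 kg.
Using Δv = v_e ln(m₀/m_f): Δv = v_e · ln(m₀/m_f) = 19340.0 × ln(1.617) = 19340.0 × 0.4808 ≈ 9298.3 m/s.

Δv ≈ 9300 m/s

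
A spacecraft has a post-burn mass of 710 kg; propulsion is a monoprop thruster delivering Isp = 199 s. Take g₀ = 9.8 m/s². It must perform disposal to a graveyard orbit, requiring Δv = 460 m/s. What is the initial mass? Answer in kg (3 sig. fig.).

initial mass ≈ 899 kg

v_e = Isp · g₀ = 199 × 9.8 = 1950.2 m/s.
Rocket equation: m₀/m_f = exp(Δv / v_e) = exp(460 / 1950.2) = exp(0.2359) = 1.2660.
m₀ = m_f × 1.2660 = 710 × 1.2660 = 898.86 kg.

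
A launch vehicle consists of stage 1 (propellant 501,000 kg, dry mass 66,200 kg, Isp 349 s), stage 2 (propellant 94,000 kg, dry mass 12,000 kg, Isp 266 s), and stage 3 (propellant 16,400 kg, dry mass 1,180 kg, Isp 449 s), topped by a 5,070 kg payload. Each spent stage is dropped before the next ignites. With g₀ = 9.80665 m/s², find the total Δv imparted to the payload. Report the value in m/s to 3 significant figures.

Δv ≈ 13400 m/s

Ignition mass of stage 1 = 501,000+66,200 + 94,000+12,000 + 16,400+1,180 + 5,070 = 695,850 kg.
Stage 1: m₀ = 695,850 kg, m_f = 695,850 − 501,000 = 194,850 kg; Δv = 349×9.80665×ln(3.571) = 3422.5×1.2729 ≈ 4357 m/s.
Stage 2: m₀ = 128,650 kg, m_f = 128,650 − 94,000 = 34,650 kg; Δv = 266×9.80665×ln(3.713) = 2608.6×1.3118 ≈ 3422 m/s.
Stage 3: m₀ = 22,650 kg, m_f = 22,650 − 16,400 = 6,250 kg; Δv = 449×9.80665×ln(3.624) = 4403.2×1.2876 ≈ 5669 m/s.
Total Δv = 4357 + 3422 + 5669 = 13448 m/s.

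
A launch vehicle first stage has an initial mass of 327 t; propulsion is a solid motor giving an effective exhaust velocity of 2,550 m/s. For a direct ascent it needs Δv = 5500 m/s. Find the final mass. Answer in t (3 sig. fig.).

Rocket equation: m₀/m_f = exp(Δv / v_e) = exp(5500 / 2550.0) = exp(2.1569) = 8.6440.
m_f = m₀ / 8.6440 = 327 / 8.6440 = 37.8297 t.

final mass ≈ 37.8 t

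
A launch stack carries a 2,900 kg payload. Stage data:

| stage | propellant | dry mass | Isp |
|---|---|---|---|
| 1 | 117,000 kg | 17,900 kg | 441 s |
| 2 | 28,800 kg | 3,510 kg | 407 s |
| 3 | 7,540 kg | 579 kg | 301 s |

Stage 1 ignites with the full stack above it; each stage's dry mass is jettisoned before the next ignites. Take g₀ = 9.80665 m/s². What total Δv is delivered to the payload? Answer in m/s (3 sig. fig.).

Ignition mass of stage 1 = 117,000+17,900 + 28,800+3,510 + 7,540+579 + 2,900 = 178,229 kg.
Stage 1: m₀ = 178,229 kg, m_f = 178,229 − 117,000 = 61,229 kg; Δv = 441×9.80665×ln(2.911) = 4324.7×1.0684 ≈ 4621 m/s.
Stage 2: m₀ = 43,329 kg, m_f = 43,329 − 28,800 = 14,529 kg; Δv = 407×9.80665×ln(2.982) = 3991.3×1.0927 ≈ 4361 m/s.
Stage 3: m₀ = 11,019 kg, m_f = 11,019 − 7,540 = 3,479 kg; Δv = 301×9.80665×ln(3.167) = 2951.8×1.1529 ≈ 3403 m/s.
Total Δv = 4621 + 4361 + 3403 = 12385 m/s.

Δv ≈ 12400 m/s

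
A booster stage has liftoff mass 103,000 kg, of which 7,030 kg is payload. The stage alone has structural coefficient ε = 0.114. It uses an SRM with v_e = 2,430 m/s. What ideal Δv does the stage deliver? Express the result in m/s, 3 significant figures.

Δv ≈ 4240 m/s

Stage wet mass = m₀ − payload = 103,000 − 7,030 = 95,970 kg.
Stage dry mass = ε × stage wet mass = 0.114 × 95,970 = 10,940.6 kg.
Burnout mass m_f = stage dry + payload = 10,940.6 + 7,030 = 17,970.6 kg.
By the Tsiolkovsky rocket equation, Δv = v_e · ln(103,000/17,970.6) = 2430.0 × ln(5.732) = 2430.0 × 1.7460 ≈ 4243 m/s.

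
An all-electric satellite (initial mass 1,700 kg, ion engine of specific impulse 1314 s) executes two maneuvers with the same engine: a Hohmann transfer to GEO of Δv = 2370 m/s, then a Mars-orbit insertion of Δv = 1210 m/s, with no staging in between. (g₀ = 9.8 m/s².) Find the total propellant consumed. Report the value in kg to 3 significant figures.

total propellant consumed ≈ 413 kg

v_e = Isp · g₀ = 1314 × 9.8 = 12877.2 m/s.
After the first burn: m = 1700 × exp(−2370/12877.2) = 1700 × 0.83190 = 1,414.23 kg.
After the second burn: m = 1,414.23 × exp(−1210/12877.2) = 1,414.23 × 0.91032 = 1,287.4 kg.
Total propellant = m₀ − m_final = 1700 − 1,287.4 = 412.6 kg.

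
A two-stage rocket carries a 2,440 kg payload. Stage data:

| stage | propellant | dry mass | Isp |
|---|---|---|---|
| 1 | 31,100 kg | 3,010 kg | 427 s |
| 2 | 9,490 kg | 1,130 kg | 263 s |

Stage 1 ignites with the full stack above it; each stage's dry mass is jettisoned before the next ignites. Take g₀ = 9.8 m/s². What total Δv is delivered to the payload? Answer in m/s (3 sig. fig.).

Ignition mass of stage 1 = 31,100+3,010 + 9,490+1,130 + 2,440 = 47,170 kg.
Stage 1: m₀ = 47,170 kg, m_f = 47,170 − 31,100 = 16,070 kg; Δv = 427×9.8×ln(2.935) = 4184.6×1.0768 ≈ 4506 m/s.
Stage 2: m₀ = 13,060 kg, m_f = 13,060 − 9,490 = 3,570 kg; Δv = 263×9.8×ln(3.658) = 2577.4×1.2970 ≈ 3343 m/s.
Total Δv = 4506 + 3343 = 7849 m/s.

Δv ≈ 7850 m/s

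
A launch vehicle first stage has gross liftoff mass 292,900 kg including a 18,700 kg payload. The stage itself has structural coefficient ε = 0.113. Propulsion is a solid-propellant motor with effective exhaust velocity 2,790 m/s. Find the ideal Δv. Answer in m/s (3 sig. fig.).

Stage wet mass = m₀ − payload = 292,900 − 18,700 = 274,200 kg.
Stage dry mass = ε × stage wet mass = 0.113 × 274,200 = 30,984.6 kg.
Burnout mass m_f = stage dry + payload = 30,984.6 + 18,700 = 49,684.6 kg.
From the ideal rocket equation, Δv = v_e · ln(292,900/49,684.6) = 2790.0 × ln(5.895) = 2790.0 × 1.7741 ≈ 4950 m/s.

Δv ≈ 4950 m/s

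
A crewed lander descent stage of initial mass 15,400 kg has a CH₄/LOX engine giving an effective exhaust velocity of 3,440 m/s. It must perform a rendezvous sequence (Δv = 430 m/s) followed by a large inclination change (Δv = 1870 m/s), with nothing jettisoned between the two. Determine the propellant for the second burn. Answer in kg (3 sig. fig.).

After the first burn: m = 15400 × exp(−430/3440.0) = 15400 × 0.88250 = 13,590.5 kg.
After the second burn: m = 13,590.5 × exp(−1870/3440.0) = 13,590.5 × 0.58065 = 7,891.32 kg.
Second-burn propellant = 13,590.5 − 7,891.32 = 5,699.18 kg.

propellant for the second burn ≈ 5700 kg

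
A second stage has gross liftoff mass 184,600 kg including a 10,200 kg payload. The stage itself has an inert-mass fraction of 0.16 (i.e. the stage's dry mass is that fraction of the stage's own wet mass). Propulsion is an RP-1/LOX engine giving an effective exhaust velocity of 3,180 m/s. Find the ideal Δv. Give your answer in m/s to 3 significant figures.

Stage wet mass = m₀ − payload = 184,600 − 10,200 = 174,400 kg.
Stage dry mass = ε × stage wet mass = 0.16 × 174,400 = 27,904 kg.
Burnout mass m_f = stage dry + payload = 27,904 + 10,200 = 38,104 kg.
Δv = v_e · ln(184,600/38,104) = 3180.0 × ln(4.845) = 3180.0 × 1.5779 ≈ 5018 m/s.

Δv ≈ 5020 m/s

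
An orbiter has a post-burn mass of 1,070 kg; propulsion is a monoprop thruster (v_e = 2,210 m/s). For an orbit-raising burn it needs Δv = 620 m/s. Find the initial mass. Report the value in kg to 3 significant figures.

m₀/m_f = exp(Δv / v_e) = exp(620 / 2210.0) = exp(0.2805) = 1.3238.
m₀ = m_f × 1.3238 = 1,070 × 1.3238 = 1,416.47 kg.

initial mass ≈ 1420 kg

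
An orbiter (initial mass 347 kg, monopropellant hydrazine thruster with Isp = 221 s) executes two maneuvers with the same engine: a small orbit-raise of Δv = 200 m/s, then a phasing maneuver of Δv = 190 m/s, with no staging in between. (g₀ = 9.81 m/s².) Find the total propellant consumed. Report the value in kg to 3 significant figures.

total propellant consumed ≈ 57.1 kg

v_e = Isp · g₀ = 221 × 9.81 = 2168.0 m/s.
After the first burn: m = 347 × exp(−200/2168.0) = 347 × 0.91188 = 316.422 kg.
After the second burn: m = 316.422 × exp(−190/2168.0) = 316.422 × 0.91609 = 289.871 kg.
Total propellant = m₀ − m_final = 347 − 289.871 = 57.129 kg.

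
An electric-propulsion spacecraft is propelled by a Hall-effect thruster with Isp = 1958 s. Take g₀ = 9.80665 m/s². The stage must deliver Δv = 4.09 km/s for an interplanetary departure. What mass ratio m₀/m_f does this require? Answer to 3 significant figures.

v_e = Isp · g₀ = 1958 × 9.80665 = 19201.4 m/s.
m₀/m_f = exp(Δv / v_e) = exp(4090 / 19201.4) = exp(0.2130) = 1.2374.

mass ratio ≈ 1.24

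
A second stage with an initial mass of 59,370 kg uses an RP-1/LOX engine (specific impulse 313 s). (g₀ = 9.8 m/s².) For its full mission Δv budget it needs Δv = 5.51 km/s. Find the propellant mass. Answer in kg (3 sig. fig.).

propellant mass ≈ 49500 kg

v_e = Isp · g₀ = 313 × 9.8 = 3067.4 m/s.
By the Tsiolkovsky rocket equation, m₀/m_f = exp(Δv / v_e) = exp(5510 / 3067.4) = exp(1.7963) = 6.0274.
m_f = 59,370 / 6.0274 = 9,850.02 kg, so propellant = m₀ − m_f = 59,370 − 9,850.02 = 49,519.98 kg.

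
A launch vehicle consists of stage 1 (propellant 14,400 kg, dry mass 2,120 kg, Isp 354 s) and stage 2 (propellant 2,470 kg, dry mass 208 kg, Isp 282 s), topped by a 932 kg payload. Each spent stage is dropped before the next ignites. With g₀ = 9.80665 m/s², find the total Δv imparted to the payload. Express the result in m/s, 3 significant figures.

Δv ≈ 7550 m/s

Ignition mass of stage 1 = 14,400+2,120 + 2,470+208 + 932 = 20,130 kg.
Stage 1: m₀ = 20,130 kg, m_f = 20,130 − 14,400 = 5,730 kg; Δv = 354×9.80665×ln(3.513) = 3471.6×1.2565 ≈ 4362 m/s.
Stage 2: m₀ = 3,610 kg, m_f = 3,610 − 2,470 = 1,140 kg; Δv = 282×9.80665×ln(3.167) = 2765.5×1.1527 ≈ 3188 m/s.
Total Δv = 4362 + 3188 = 7550 m/s.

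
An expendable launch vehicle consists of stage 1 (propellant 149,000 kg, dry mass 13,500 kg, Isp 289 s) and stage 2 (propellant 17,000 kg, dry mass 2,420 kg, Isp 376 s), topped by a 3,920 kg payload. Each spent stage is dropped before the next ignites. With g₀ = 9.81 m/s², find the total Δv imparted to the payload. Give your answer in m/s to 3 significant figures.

Ignition mass of stage 1 = 149,000+13,500 + 17,000+2,420 + 3,920 = 185,840 kg.
Stage 1: m₀ = 185,840 kg, m_f = 185,840 − 149,000 = 36,840 kg; Δv = 289×9.81×ln(5.045) = 2835.1×1.6183 ≈ 4588 m/s.
Stage 2: m₀ = 23,340 kg, m_f = 23,340 − 17,000 = 6,340 kg; Δv = 376×9.81×ln(3.681) = 3688.6×1.3033 ≈ 4807 m/s.
Total Δv = 4588 + 4807 = 9395 m/s.

Δv ≈ 9400 m/s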